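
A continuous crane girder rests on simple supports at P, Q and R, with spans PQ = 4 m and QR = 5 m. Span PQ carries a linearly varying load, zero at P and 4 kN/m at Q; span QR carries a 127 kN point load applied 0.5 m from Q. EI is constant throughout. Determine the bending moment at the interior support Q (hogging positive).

Insert a hinge at Q; M_Q is the redundant, and each span becomes simply supported.
End slopes at the hinge Q, treating each span as simply supported:
  span PQ: triangular load, peak 4: w₀L³/(45EI) = 5.689/EI
  span QR: point load 127 at a = 0.5: Pab(L + b)/(6LEI) = 90.49/EI
  relative rotation θ_0 = (5.689 + 90.49)/EI = 96.18/EI
A unit hogging moment at Q produces rotation L₁/(3EI) + L₂/(3EI) = 3/EI.
Slope continuity at Q: θ_0 = M_Q·3/EI, so M_Q = 96.18/3 = 32.06 kN·m (hogging).

M_Q = 32.06 kN·m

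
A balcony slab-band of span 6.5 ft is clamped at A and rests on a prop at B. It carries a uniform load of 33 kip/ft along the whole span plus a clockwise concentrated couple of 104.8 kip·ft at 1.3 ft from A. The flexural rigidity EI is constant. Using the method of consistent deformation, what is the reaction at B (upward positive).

Choose R_B as the redundant. The primary structure is the cantilever fixed at A.
Free-end deflection of the primary structure under the applied loading (downward +):
  UDL 33: wL⁴/(8EI) = 7363/EI
  clockwise couple 104.8 at a = 1.3: M₀a(2L − a)/(2EI) = 797/EI
  δ_0 = 8160/EI
Flexibility coefficient — unit upward force at B: δ_{BB} = L³/(3EI) = 91.54/EI.
The prop prevents deflection at B: R_B = δ_0/δ_{BB} = 8160/91.54 = 89.14 kip.

R_B = 89.14 kip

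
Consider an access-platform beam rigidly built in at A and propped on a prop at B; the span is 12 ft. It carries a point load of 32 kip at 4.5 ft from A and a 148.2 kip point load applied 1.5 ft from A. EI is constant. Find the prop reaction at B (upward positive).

Take the reaction at B as the redundant and release it; the primary structure is a cantilever fixed at A.
Deflection at B on the released cantilever, summing each load's contribution:
  point load 32 at a = 4.5: Pa²(3L − a)/(6EI) = 3402/EI
  point load 148.2 at a = 1.5: Pa²(3L − a)/(6EI) = 1917/EI
  δ_0 = 5319/EI
Flexibility coefficient — unit upward force at B: δ_{BB} = L³/(3EI) = 576/EI.
The prop prevents deflection at B: R_B = δ_0/δ_{BB} = 5319/576 = 9.235 kip.

R_B = 9.235 kip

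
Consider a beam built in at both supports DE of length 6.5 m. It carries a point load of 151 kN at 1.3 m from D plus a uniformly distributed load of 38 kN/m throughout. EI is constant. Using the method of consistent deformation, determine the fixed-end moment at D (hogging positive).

M_D = 259.4 kN·m

Take the two fixed-end moments M_D, M_E as redundants; the released structure is the simple span DE.
End rotations of the released simple span under the applied load (×1/EI):
  at D: point load 151 at a = 1.3: Pab(L + b)/(6LEI) = 306.2/EI
  at E: point load 151 at a = 1.3: Pab(L + a)/(6LEI) = 204.2/EI
  at D: UDL 38: wL³/(24EI) = 434.8/EI
  at E: UDL 38: wL³/(24EI) = 434.8/EI
  θ_D0 = 741.1/EI,  θ_E0 = 639/EI
Flexibility coefficients: a unit moment at one end gives L/(3EI) there and L/(6EI) at the far end, so f₁₁ = f₂₂ = 2.167/EI and f₁₂ = f₂₁ = 1.083/EI.
Compatibility — zero rotation at each built-in end:
  2.167 M_D + 1.083 M_E = 741.1
  1.083 M_D + 2.167 M_E = 639
Solving the pair gives M_D = 259.4 kN·m and M_E = 165.2 kN·m (hogging).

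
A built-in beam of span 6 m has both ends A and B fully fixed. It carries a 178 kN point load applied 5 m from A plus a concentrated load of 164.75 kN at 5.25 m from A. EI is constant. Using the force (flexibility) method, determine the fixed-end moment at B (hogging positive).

Release both end moments; the primary structure is a simply-supported span AB with redundants M_A and M_B.
End rotations of the released simple span under the applied load (×1/EI):
  at A: point load 178 at a = 5: Pab(L + b)/(6LEI) = 173.1/EI
  at B: point load 178 at a = 5: Pab(L + a)/(6LEI) = 271.9/EI
  at A: point load 164.75 at a = 5.25: Pab(L + b)/(6LEI) = 121.6/EI
  at B: point load 164.75 at a = 5.25: Pab(L + a)/(6LEI) = 202.7/EI
  θ_A0 = 294.7/EI,  θ_B0 = 474.7/EI
Flexibility coefficients: a unit moment at one end gives L/(3EI) there and L/(6EI) at the far end, so f₁₁ = f₂₂ = 2/EI and f₁₂ = f₂₁ = 1/EI.
Compatibility — zero rotation at each built-in end:
  2 M_A + 1 M_B = 294.7
  1 M_A + 2 M_B = 474.7
Solving the pair gives M_A = 38.24 kN·m and M_B = 218.2 kN·m (hogging).

M_B = 218.2 kN·m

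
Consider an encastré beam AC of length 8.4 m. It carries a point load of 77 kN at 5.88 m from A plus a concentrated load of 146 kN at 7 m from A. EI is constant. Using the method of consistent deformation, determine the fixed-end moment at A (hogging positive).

Release both end moments; the primary structure is a simply-supported span AC with redundants M_A and M_C.
On the primary (simply-supported) span, the end slopes from the loading are:
  at A: point load 77 at a = 5.88: Pab(L + b)/(6LEI) = 247.2/EI
  at C: point load 77 at a = 5.88: Pab(L + a)/(6LEI) = 323.3/EI
  at A: point load 146 at a = 7: Pab(L + b)/(6LEI) = 278.2/EI
  at C: point load 146 at a = 7: Pab(L + a)/(6LEI) = 437.2/EI
  θ_A0 = 525.4/EI,  θ_C0 = 760.5/EI
Flexibility coefficients: a unit moment at one end gives L/(3EI) there and L/(6EI) at the far end, so f₁₁ = f₂₂ = 2.8/EI and f₁₂ = f₂₁ = 1.4/EI.
Compatibility — zero rotation at each built-in end:
  2.8 M_A + 1.4 M_C = 525.4
  1.4 M_A + 2.8 M_C = 760.5
Solving the pair gives M_A = 69.14 kN·m and M_C = 237 kN·m (hogging).

M_A = 69.14 kN·m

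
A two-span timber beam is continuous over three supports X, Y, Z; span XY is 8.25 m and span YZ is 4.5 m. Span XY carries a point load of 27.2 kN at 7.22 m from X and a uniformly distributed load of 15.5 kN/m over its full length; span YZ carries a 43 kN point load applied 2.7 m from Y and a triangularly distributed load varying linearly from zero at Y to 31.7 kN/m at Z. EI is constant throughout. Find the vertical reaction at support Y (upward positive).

R_Y = 171.6 kN

Insert a hinge at Y; M_Y is the redundant, and each span becomes simply supported.
Rotations at Y on the released spans (each span's end-slope, ×1/EI):
  span XY: point load 27.2 at a = 7.22: Pab(L + a)/(6LEI) = 63.22/EI
  span XY: UDL 15.5: wL³/(24EI) = 362.6/EI
  span YZ: point load 43 at a = 2.7: Pab(L + b)/(6LEI) = 48.76/EI
  span YZ: triangular load, peak 31.7: 7w₀L³/(360EI) = 56.17/EI
  relative rotation θ_0 = (425.9 + 104.9)/EI = 530.8/EI
A unit hogging moment at Y produces rotation L₁/(3EI) + L₂/(3EI) = 4.25/EI.
Compatibility: M_Y·(L₁+L₂)/(3EI) = θ_0, giving M_Y = 124.9 kN·m (hogging).
Span XY, ΣM about X with M_Y applied at Y: R_Y^{XY}·8.25 = 723.9 + 124.9, so R_Y^{XY} = 102.9 kN and R_X = 155.1 − 102.9 = 52.19 kN.
Span YZ, ΣM about Z: R_Y^{YZ}·4.5 = 184.4 + 124.9, so R_Y^{YZ} = 68.73 kN and R_Z = 114.3 − 68.73 = 45.6 kN.
R_Y = 102.9 + 68.73 = 171.6 kN.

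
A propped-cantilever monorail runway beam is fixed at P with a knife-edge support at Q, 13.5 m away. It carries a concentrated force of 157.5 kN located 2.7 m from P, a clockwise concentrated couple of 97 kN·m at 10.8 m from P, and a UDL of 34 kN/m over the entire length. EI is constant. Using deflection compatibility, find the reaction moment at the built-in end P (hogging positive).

M_P = 1038 kN·m

Take the reaction at Q as the redundant and release it; the primary structure is a cantilever fixed at P.
Deflection at Q on the released cantilever, summing each load's contribution:
  point load 157.5 at a = 2.7: Pa²(3L − a)/(6EI) = 7234/EI
  clockwise couple 97 at a = 10.8: M₀a(2L − a)/(2EI) = 8486/EI
  UDL 34: wL⁴/(8EI) = 141164/EI
  δ_0 = 156883/EI
Flexibility coefficient — unit upward force at Q: δ_{QQ} = L³/(3EI) = 820.1/EI.
Compatibility at Q: δ_0 − R_Q·δ_{QQ} = 0, so R_Q = 156883/820.1 = 191.3 kN.
Moment equilibrium about P: M_P = Σ(load moments about P) − R_Q·L = 3620 − 191.3×13.5 = 1038 kN·m.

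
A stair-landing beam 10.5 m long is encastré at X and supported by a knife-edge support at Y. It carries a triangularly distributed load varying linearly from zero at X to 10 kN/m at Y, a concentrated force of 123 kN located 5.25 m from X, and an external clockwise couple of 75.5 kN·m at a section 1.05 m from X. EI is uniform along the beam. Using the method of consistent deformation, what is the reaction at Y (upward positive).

Remove the prop at Y; the released (primary) structure is a cantilever built in at X.
Deflection at Y on the released cantilever, summing each load's contribution:
  triangular load, peak 10 at the free end: 11w₀L⁴/(120EI) = 11142/EI
  point load 123 at a = 5.25: Pa²(3L − a)/(6EI) = 14832/EI
  clockwise couple 75.5 at a = 1.05: M₀a(2L − a)/(2EI) = 790.8/EI
  δ_0 = 26765/EI
Flexibility coefficient — unit upward force at Y: δ_{YY} = L³/(3EI) = 385.9/EI.
The prop prevents deflection at Y: R_Y = δ_0/δ_{YY} = 26765/385.9 = 69.36 kN.

R_Y = 69.36 kN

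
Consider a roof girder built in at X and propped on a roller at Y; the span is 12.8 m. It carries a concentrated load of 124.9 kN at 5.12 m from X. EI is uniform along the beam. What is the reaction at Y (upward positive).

R_Y = 25.98 kN

Take the reaction at Y as the redundant and release it; the primary structure is a cantilever fixed at X.
Primary-structure tip deflection at Y by superposition:
  point load 124.9 at a = 5.12: Pa²(3L − a)/(6EI) = 18161/EI
Flexibility coefficient — unit upward force at Y: δ_{YY} = L³/(3EI) = 699.1/EI.
The prop prevents deflection at Y: R_Y = δ_0/δ_{YY} = 18161/699.1 = 25.98 kN.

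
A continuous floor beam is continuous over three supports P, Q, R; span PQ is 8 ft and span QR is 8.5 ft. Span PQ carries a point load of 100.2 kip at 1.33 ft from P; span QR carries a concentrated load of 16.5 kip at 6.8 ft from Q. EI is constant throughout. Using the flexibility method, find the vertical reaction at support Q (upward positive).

R_Q = 29.26 kip

Take M_Q as the redundant. Released structure: two simple spans PQ and QR with a hinge at Q.
End slopes at the hinge Q, treating each span as simply supported:
  span PQ: point load 100.2 at a = 1.33: Pab(L + a)/(6LEI) = 172.8/EI
  span QR: point load 16.5 at a = 6.8: Pab(L + b)/(6LEI) = 38.15/EI
  relative rotation θ_0 = (172.8 + 38.15)/EI = 210.9/EI
A unit hogging moment at Q produces rotation L₁/(3EI) + L₂/(3EI) = 5.5/EI.
Compatibility: M_Q·(L₁+L₂)/(3EI) = θ_0, giving M_Q = 38.35 kip·ft (hogging).
Span PQ, ΣM about P with M_Q applied at Q: R_Q^{PQ}·8 = 133.3 + 38.35, so R_Q^{PQ} = 21.45 kip and R_P = 100.2 − 21.45 = 78.75 kip.
Span QR, ΣM about R: R_Q^{QR}·8.5 = 28.05 + 38.35, so R_Q^{QR} = 7.812 kip and R_R = 16.5 − 7.812 = 8.688 kip.
R_Q = 21.45 + 7.812 = 29.26 kip.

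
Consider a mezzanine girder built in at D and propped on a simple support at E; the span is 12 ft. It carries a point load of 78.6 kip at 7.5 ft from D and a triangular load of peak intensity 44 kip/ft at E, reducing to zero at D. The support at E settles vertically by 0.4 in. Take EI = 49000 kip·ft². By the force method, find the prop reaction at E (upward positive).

Release the roller at E. Primary structure: cantilever fixed at D.
Downward deflection at the released point E due to the loads:
  point load 78.6 at a = 7.5: Pa²(3L − a)/(6EI) = 21001/EI
  triangular load, peak 44 at the free end: 11w₀L⁴/(120EI) = 83635/EI
  δ_0 = 104636/EI
Flexibility coefficient — unit upward force at E: δ_{EE} = L³/(3EI) = 576/EI.
With EI = 49000 kip·ft²: δ_0 = 2.1354 ft and δ_{EE} = 0.011755 ft/kip.
Compatibility — the beam at E must follow the support down by 0.03333 ft: δ_0 − R_E·δ_{EE} = 0.03333, so R_E = (2.1354 − 0.03333)/0.011755 = 178.8 kip.

R_E = 178.8 kip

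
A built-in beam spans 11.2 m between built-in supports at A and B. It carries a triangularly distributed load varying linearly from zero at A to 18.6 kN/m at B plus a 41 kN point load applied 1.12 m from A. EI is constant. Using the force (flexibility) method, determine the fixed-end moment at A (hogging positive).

M_A = 115 kN·m

Release both end moments; the primary structure is a simply-supported span AB with redundants M_A and M_B.
End rotations of the released simple span under the applied load (×1/EI):
  at A: triangular load, peak 18.6: 7w₀L³/(360EI) = 508.1/EI
  at B: triangular load, peak 18.6: w₀L³/(45EI) = 580.7/EI
  at A: point load 41 at a = 1.12: Pab(L + b)/(6LEI) = 146.6/EI
  at B: point load 41 at a = 1.12: Pab(L + a)/(6LEI) = 84.86/EI
  θ_A0 = 654.7/EI,  θ_B0 = 665.6/EI
Flexibility coefficients: a unit moment at one end gives L/(3EI) there and L/(6EI) at the far end, so f₁₁ = f₂₂ = 3.733/EI and f₁₂ = f₂₁ = 1.867/EI.
Compatibility — zero rotation at each built-in end:
  3.733 M_A + 1.867 M_B = 654.7
  1.867 M_A + 3.733 M_B = 665.6
Solving the pair gives M_A = 115 kN·m and M_B = 120.8 kN·m (hogging).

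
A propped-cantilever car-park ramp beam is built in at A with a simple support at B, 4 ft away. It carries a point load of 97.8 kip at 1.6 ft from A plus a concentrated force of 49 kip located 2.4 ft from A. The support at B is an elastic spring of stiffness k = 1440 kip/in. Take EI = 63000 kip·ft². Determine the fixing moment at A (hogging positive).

M_A = 132.3 kip·ft

Take the reaction at B as the redundant and release it; the primary structure is a cantilever fixed at A.
Primary-structure tip deflection at B by superposition:
  point load 97.8 at a = 1.6: Pa²(3L − a)/(6EI) = 434/EI
  point load 49 at a = 2.4: Pa²(3L − a)/(6EI) = 451.6/EI
  δ_0 = 885.6/EI
Tip deflection under a unit load at B: L³/(3EI) = 21.33/EI.
With EI = 63000 kip·ft²: δ_0 = 0.014056 ft and δ_{BB} = 0.000339 ft/kip.
Compatibility — the spring shortens by R_B/k under the reaction it provides: δ_0 − R_B·δ_{BB} = R_B/k. With 1/k = 1/(1440×12) ft/kip = 0.000058 ft/kip, R_B = δ_0 / (δ_{BB} + 1/k) = 0.014056 / (0.000339 + 0.000058) = 35.45 kip.
Moment equilibrium about A: M_A = Σ(load moments about A) − R_B·L = 274.1 − 35.45×4 = 132.3 kip·ft.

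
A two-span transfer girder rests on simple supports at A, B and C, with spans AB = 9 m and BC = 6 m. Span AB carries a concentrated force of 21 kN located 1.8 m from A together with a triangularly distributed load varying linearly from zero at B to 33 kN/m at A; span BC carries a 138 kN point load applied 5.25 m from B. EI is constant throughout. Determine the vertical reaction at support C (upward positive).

Release continuity at B by inserting a hinge; the redundant is the internal moment M_B. The primary structure is two simply-supported spans AB and BC.
Discontinuity in slope at B on the released structure — sum the simple-span end rotations:
  span AB: point load 21 at a = 1.8: Pab(L + a)/(6LEI) = 54.43/EI
  span AB: triangular load, peak 33: 7w₀L³/(360EI) = 467.8/EI
  span BC: point load 138 at a = 5.25: Pab(L + b)/(6LEI) = 101.9/EI
  relative rotation θ_0 = (522.2 + 101.9)/EI = 624.1/EI
A unit hogging moment at B produces rotation L₁/(3EI) + L₂/(3EI) = 5/EI.
Compatibility: M_B·(L₁+L₂)/(3EI) = θ_0, giving M_B = 124.8 kN·m (hogging).
Span BC, ΣM about C: R_B^{BC}·6 = 103.5 + 124.8, so R_B^{BC} = 38.05 kN and R_C = 138 − 38.05 = 99.95 kN.

R_C = 99.95 kN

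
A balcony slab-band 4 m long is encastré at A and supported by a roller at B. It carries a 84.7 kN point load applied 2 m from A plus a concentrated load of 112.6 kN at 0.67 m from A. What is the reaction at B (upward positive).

Remove the prop at B; the released (primary) structure is a cantilever built in at A.
Deflection at B on the released cantilever, summing each load's contribution:
  point load 84.7 at a = 2: Pa²(3L − a)/(6EI) = 564.7/EI
  point load 112.6 at a = 0.67: Pa²(3L − a)/(6EI) = 95.45/EI
  δ_0 = 660.1/EI
Tip deflection under a unit load at B: L³/(3EI) = 21.33/EI.
Compatibility at B: δ_0 − R_B·δ_{BB} = 0, so R_B = 660.1/21.33 = 30.94 kN.

R_B = 30.94 kN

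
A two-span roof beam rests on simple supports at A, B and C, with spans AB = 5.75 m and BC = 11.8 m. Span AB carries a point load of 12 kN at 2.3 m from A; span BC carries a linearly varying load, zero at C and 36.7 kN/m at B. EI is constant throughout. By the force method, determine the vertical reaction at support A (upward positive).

R_A = -33.3 kN

Release continuity at B by inserting a hinge; the redundant is the internal moment M_B. The primary structure is two simply-supported spans AB and BC.
End slopes at the hinge B, treating each span as simply supported:
  span AB: point load 12 at a = 2.3: Pab(L + a)/(6LEI) = 22.22/EI
  span BC: triangular load, peak 36.7: w₀L³/(45EI) = 1340/EI
  relative rotation θ_0 = (22.22 + 1340)/EI = 1362/EI
A unit hogging moment at B produces rotation L₁/(3EI) + L₂/(3EI) = 5.85/EI.
Slope continuity at B: θ_0 = M_B·5.85/EI, so M_B = 1362/5.85 = 232.9 kN·m (hogging).
Span AB, ΣM about A with M_B applied at B: R_B^{AB}·5.75 = 27.6 + 232.9, so R_B^{AB} = 45.3 kN and R_A = 12 − 45.3 = -33.3 kN.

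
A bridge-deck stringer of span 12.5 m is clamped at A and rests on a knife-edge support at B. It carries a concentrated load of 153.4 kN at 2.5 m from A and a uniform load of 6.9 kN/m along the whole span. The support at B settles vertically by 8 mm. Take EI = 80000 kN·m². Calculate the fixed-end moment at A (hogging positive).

Remove the prop at B; the released (primary) structure is a cantilever built in at A.
Downward deflection at the released point B due to the loads:
  point load 153.4 at a = 2.5: Pa²(3L − a)/(6EI) = 5593/EI
  UDL 6.9: wL⁴/(8EI) = 21057/EI
  δ_0 = 26650/EI
Flexibility coefficient — unit upward force at B: δ_{BB} = L³/(3EI) = 651/EI.
With EI = 80000 kN·m²: δ_0 = 0.33312 m and δ_{BB} = 0.008138 m/kN.
Compatibility — the beam at B must follow the support down by 0.008 m: δ_0 − R_B·δ_{BB} = 0.008, so R_B = (0.33312 − 0.008)/0.008138 = 39.95 kN.
Moment equilibrium about A: M_A = Σ(load moments about A) − R_B·L = 922.6 − 39.95×12.5 = 423.2 kN·m.

M_A = 423.2 kN·m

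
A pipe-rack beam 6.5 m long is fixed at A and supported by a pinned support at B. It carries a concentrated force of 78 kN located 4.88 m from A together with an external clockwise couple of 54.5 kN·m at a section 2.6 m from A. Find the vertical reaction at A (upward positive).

Release the roller at B. Primary structure: cantilever fixed at A.
Downward deflection at the released point B due to the loads:
  point load 78 at a = 4.88: Pa²(3L − a)/(6EI) = 4526/EI
  clockwise couple 54.5 at a = 2.6: M₀a(2L − a)/(2EI) = 736.8/EI
  δ_0 = 5263/EI
Tip deflection under a unit load at B: L³/(3EI) = 91.54/EI.
The prop prevents deflection at B: R_B = δ_0/δ_{BB} = 5263/91.54 = 57.49 kN.
Vertical equilibrium: R_A = ΣP − R_B = 78 − 57.49 = 20.51 kN.

R_A = 20.51 kN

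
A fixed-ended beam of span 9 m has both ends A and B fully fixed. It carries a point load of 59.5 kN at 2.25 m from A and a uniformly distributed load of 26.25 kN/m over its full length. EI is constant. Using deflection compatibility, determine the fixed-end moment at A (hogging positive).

Take the two fixed-end moments M_A, M_B as redundants; the released structure is the simple span AB.
Simple-span end rotations at A and B under the given loads:
  at A: point load 59.5 at a = 2.25: Pab(L + b)/(6LEI) = 263.6/EI
  at B: point load 59.5 at a = 2.25: Pab(L + a)/(6LEI) = 188.3/EI
  at A: UDL 26.25: wL³/(24EI) = 797.3/EI
  at B: UDL 26.25: wL³/(24EI) = 797.3/EI
  θ_A0 = 1061/EI,  θ_B0 = 985.6/EI
Flexibility coefficients: a unit moment at one end gives L/(3EI) there and L/(6EI) at the far end, so f₁₁ = f₂₂ = 3/EI and f₁₂ = f₂₁ = 1.5/EI.
Compatibility — zero rotation at each built-in end:
  3 M_A + 1.5 M_B = 1061
  1.5 M_A + 3 M_B = 985.6
Solving the pair gives M_A = 252.5 kN·m and M_B = 202.3 kN·m (hogging).

M_A = 252.5 kN·m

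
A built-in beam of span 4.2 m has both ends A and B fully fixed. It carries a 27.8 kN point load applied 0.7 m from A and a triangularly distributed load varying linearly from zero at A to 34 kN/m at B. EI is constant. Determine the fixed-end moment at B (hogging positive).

Release both end moments; the primary structure is a simply-supported span AB with redundants M_A and M_B.
On the primary (simply-supported) span, the end slopes from the loading are:
  at A: point load 27.8 at a = 0.7: Pab(L + b)/(6LEI) = 20.81/EI
  at B: point load 27.8 at a = 0.7: Pab(L + a)/(6LEI) = 13.24/EI
  at A: triangular load, peak 34: 7w₀L³/(360EI) = 48.98/EI
  at B: triangular load, peak 34: w₀L³/(45EI) = 55.98/EI
  θ_A0 = 69.79/EI,  θ_B0 = 69.22/EI
Flexibility coefficients: a unit moment at one end gives L/(3EI) there and L/(6EI) at the far end, so f₁₁ = f₂₂ = 1.4/EI and f₁₂ = f₂₁ = 0.7/EI.
Compatibility — zero rotation at each built-in end:
  1.4 M_A + 0.7 M_B = 69.79
  0.7 M_A + 1.4 M_B = 69.22
Solving the pair gives M_A = 33.51 kN·m and M_B = 32.69 kN·m (hogging).

M_B = 32.69 kN·m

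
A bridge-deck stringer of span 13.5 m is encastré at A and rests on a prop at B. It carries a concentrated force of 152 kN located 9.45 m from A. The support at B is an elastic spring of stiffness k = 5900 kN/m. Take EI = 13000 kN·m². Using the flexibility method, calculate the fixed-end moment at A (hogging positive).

M_A = 283.2 kN·m

Take the reaction at B as the redundant and release it; the primary structure is a cantilever fixed at A.
Primary-structure tip deflection at B by superposition:
  point load 152 at a = 9.45: Pa²(3L − a)/(6EI) = 70245/EI
Flexibility coefficient — unit upward force at B: δ_{BB} = L³/(3EI) = 820.1/EI.
With EI = 13000 kN·m²: δ_0 = 5.4035 m and δ_{BB} = 0.063087 m/kN.
Compatibility — the spring shortens by R_B/k under the reaction it provides: δ_0 − R_B·δ_{BB} = R_B/k. With 1/k = 0.000169 m/kN, R_B = δ_0 / (δ_{BB} + 1/k) = 5.4035 / (0.063087 + 0.000169) = 85.42 kN.
Moment equilibrium about A: M_A = Σ(load moments about A) − R_B·L = 1436 − 85.42×13.5 = 283.2 kN·m.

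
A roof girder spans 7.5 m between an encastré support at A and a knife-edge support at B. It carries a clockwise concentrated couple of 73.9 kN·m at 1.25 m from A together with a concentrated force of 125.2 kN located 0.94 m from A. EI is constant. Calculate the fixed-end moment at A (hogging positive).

M_A = 136.5 kN·m

Remove the prop at B; the released (primary) structure is a cantilever built in at A.
Downward deflection at the released point B due to the loads:
  clockwise couple 73.9 at a = 1.25: M₀a(2L − a)/(2EI) = 635.1/EI
  point load 125.2 at a = 0.94: Pa²(3L − a)/(6EI) = 397.5/EI
  δ_0 = 1033/EI
Tip deflection under a unit load at B: L³/(3EI) = 140.6/EI.
The prop prevents deflection at B: R_B = δ_0/δ_{BB} = 1033/140.6 = 7.343 kN.
Moment equilibrium about A: M_A = Σ(load moments about A) − R_B·L = 191.6 − 7.343×7.5 = 136.5 kN·m.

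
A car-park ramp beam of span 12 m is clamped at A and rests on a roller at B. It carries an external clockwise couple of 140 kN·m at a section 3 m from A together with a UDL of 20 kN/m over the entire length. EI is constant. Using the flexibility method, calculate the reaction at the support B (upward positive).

R_B = 97.66 kN

Remove the prop at B; the released (primary) structure is a cantilever built in at A.
Free-end deflection of the primary structure under the applied loading (downward +):
  clockwise couple 140 at a = 3: M₀a(2L − a)/(2EI) = 4410/EI
  UDL 20: wL⁴/(8EI) = 51840/EI
  δ_0 = 56250/EI
Tip deflection under a unit load at B: L³/(3EI) = 576/EI.
The prop prevents deflection at B: R_B = δ_0/δ_{BB} = 56250/576 = 97.66 kN.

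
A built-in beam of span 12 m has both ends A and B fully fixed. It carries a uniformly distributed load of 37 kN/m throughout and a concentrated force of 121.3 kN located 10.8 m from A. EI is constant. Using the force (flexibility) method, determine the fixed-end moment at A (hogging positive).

Take the two fixed-end moments M_A, M_B as redundants; the released structure is the simple span AB.
Simple-span end rotations at A and B under the given loads:
  at A: UDL 37: wL³/(24EI) = 2664/EI
  at B: UDL 37: wL³/(24EI) = 2664/EI
  at A: point load 121.3 at a = 10.8: Pab(L + b)/(6LEI) = 288.2/EI
  at B: point load 121.3 at a = 10.8: Pab(L + a)/(6LEI) = 497.8/EI
  θ_A0 = 2952/EI,  θ_B0 = 3162/EI
Flexibility coefficients: a unit moment at one end gives L/(3EI) there and L/(6EI) at the far end, so f₁₁ = f₂₂ = 4/EI and f₁₂ = f₂₁ = 2/EI.
Compatibility — zero rotation at each built-in end:
  4 M_A + 2 M_B = 2952
  2 M_A + 4 M_B = 3162
Solving the pair gives M_A = 457.1 kN·m and M_B = 561.9 kN·m (hogging).

M_A = 457.1 kN·m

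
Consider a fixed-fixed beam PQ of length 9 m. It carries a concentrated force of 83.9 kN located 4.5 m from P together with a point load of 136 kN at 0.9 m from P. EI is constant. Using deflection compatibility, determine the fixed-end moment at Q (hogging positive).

M_Q = 105.4 kN·m

Take the two fixed-end moments M_P, M_Q as redundants; the released structure is the simple span PQ.
End rotations of the released simple span under the applied load (×1/EI):
  at P: point load 83.9 at a = 4.5: Pab(L + b)/(6LEI) = 424.7/EI
  at Q: point load 83.9 at a = 4.5: Pab(L + a)/(6LEI) = 424.7/EI
  at P: point load 136 at a = 0.9: Pab(L + b)/(6LEI) = 314/EI
  at Q: point load 136 at a = 0.9: Pab(L + a)/(6LEI) = 181.8/EI
  θ_P0 = 738.7/EI,  θ_Q0 = 606.5/EI
Flexibility coefficients: a unit moment at one end gives L/(3EI) there and L/(6EI) at the far end, so f₁₁ = f₂₂ = 3/EI and f₁₂ = f₂₁ = 1.5/EI.
Compatibility — zero rotation at each built-in end:
  3 M_P + 1.5 M_Q = 738.7
  1.5 M_P + 3 M_Q = 606.5
Solving the pair gives M_P = 193.5 kN·m and M_Q = 105.4 kN·m (hogging).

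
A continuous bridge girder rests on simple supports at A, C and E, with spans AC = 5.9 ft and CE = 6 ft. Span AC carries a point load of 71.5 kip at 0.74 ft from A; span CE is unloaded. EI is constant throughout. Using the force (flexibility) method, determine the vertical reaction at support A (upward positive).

R_A = 60.34 kip

Release continuity at C by inserting a hinge; the redundant is the internal moment M_C. The primary structure is two simply-supported spans AC and CE.
Rotations at C on the released spans (each span's end-slope, ×1/EI):
  span AC: point load 71.5 at a = 0.74: Pab(L + a)/(6LEI) = 51.21/EI
  relative rotation θ_0 = (51.21 + 0)/EI = 51.21/EI
A unit hogging moment at C produces rotation L₁/(3EI) + L₂/(3EI) = 3.967/EI.
Compatibility: M_C·(L₁+L₂)/(3EI) = θ_0, giving M_C = 12.91 kip·ft (hogging).
Span AC, ΣM about A with M_C applied at C: R_C^{AC}·5.9 = 52.91 + 12.91, so R_C^{AC} = 11.16 kip and R_A = 71.5 − 11.16 = 60.34 kip.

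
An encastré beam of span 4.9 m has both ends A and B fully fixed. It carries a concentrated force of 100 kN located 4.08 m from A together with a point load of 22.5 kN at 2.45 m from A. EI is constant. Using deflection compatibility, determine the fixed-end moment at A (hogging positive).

Release both end moments; the primary structure is a simply-supported span AB with redundants M_A and M_B.
On the primary (simply-supported) span, the end slopes from the loading are:
  at A: point load 100 at a = 4.08: Pab(L + b)/(6LEI) = 65.09/EI
  at B: point load 100 at a = 4.08: Pab(L + a)/(6LEI) = 102.2/EI
  at A: point load 22.5 at a = 2.45: Pab(L + b)/(6LEI) = 33.76/EI
  at B: point load 22.5 at a = 2.45: Pab(L + a)/(6LEI) = 33.76/EI
  θ_A0 = 98.86/EI,  θ_B0 = 136/EI
Flexibility coefficients: a unit moment at one end gives L/(3EI) there and L/(6EI) at the far end, so f₁₁ = f₂₂ = 1.633/EI and f₁₂ = f₂₁ = 0.8167/EI.
Compatibility — zero rotation at each built-in end:
  1.633 M_A + 0.8167 M_B = 98.86
  0.8167 M_A + 1.633 M_B = 136
Solving the pair gives M_A = 25.21 kN·m and M_B = 70.63 kN·m (hogging).

M_A = 25.21 kN·m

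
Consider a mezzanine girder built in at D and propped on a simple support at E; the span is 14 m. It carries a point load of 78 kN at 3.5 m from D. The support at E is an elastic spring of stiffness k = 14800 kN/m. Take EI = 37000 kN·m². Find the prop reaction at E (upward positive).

R_E = 6.685 kN

Choose R_E as the redundant. The primary structure is the cantilever fixed at D.
Free-end deflection of the primary structure under the applied loading (downward +):
  point load 78 at a = 3.5: Pa²(3L − a)/(6EI) = 6131/EI
Tip deflection under a unit load at E: L³/(3EI) = 914.7/EI.
With EI = 37000 kN·m²: δ_0 = 0.16571 m and δ_{EE} = 0.024721 m/kN.
Compatibility — the spring shortens by R_E/k under the reaction it provides: δ_0 − R_E·δ_{EE} = R_E/k. With 1/k = 0.000068 m/kN, R_E = δ_0 / (δ_{EE} + 1/k) = 0.16571 / (0.024721 + 0.000068) = 6.685 kN.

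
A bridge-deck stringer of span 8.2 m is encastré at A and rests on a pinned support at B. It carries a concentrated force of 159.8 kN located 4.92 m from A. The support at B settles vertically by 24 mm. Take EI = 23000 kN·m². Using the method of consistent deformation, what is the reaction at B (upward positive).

R_B = 66.03 kN

Take the reaction at B as the redundant and release it; the primary structure is a cantilever fixed at A.
Primary-structure tip deflection at B by superposition:
  point load 159.8 at a = 4.92: Pa²(3L − a)/(6EI) = 12688/EI
Flexibility coefficient — unit upward force at B: δ_{BB} = L³/(3EI) = 183.8/EI.
With EI = 23000 kN·m²: δ_0 = 0.55164 m and δ_{BB} = 0.007991 m/kN.
Compatibility — the beam at B must follow the support down by 0.024 m: δ_0 − R_B·δ_{BB} = 0.024, so R_B = (0.55164 − 0.024)/0.007991 = 66.03 kN.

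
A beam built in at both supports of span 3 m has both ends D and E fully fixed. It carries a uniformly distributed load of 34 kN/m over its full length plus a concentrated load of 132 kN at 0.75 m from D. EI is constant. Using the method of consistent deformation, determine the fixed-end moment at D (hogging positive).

Take the two fixed-end moments M_D, M_E as redundants; the released structure is the simple span DE.
On the primary (simply-supported) span, the end slopes from the loading are:
  at D: UDL 34: wL³/(24EI) = 38.25/EI
  at E: UDL 34: wL³/(24EI) = 38.25/EI
  at D: point load 132 at a = 0.75: Pab(L + b)/(6LEI) = 64.97/EI
  at E: point load 132 at a = 0.75: Pab(L + a)/(6LEI) = 46.41/EI
  θ_D0 = 103.2/EI,  θ_E0 = 84.66/EI
Flexibility coefficients: a unit moment at one end gives L/(3EI) there and L/(6EI) at the far end, so f₁₁ = f₂₂ = 1/EI and f₁₂ = f₂₁ = 0.5/EI.
Compatibility — zero rotation at each built-in end:
  1 M_D + 0.5 M_E = 103.2
  0.5 M_D + 1 M_E = 84.66
Solving the pair gives M_D = 81.19 kN·m and M_E = 44.06 kN·m (hogging).

M_D = 81.19 kN·m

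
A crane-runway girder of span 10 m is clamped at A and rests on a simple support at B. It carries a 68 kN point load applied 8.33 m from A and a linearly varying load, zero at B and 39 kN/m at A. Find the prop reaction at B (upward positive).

R_B = 90.12 kN

Choose R_B as the redundant. The primary structure is the cantilever fixed at A.
Free-end deflection of the primary structure under the applied loading (downward +):
  point load 68 at a = 8.33: Pa²(3L − a)/(6EI) = 17041/EI
  triangular load, peak 39 at the fixed end: w₀L⁴/(30EI) = 13000/EI
  δ_0 = 30041/EI
Tip deflection under a unit load at B: L³/(3EI) = 333.3/EI.
Compatibility at B: δ_0 − R_B·δ_{BB} = 0, so R_B = 30041/333.3 = 90.12 kN.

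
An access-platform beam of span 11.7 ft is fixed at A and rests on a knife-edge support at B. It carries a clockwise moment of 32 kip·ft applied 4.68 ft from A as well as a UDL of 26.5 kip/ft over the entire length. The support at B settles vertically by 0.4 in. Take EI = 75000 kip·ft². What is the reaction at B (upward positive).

Take the reaction at B as the redundant and release it; the primary structure is a cantilever fixed at A.
Downward deflection at the released point B due to the loads:
  clockwise couple 32 at a = 4.68: M₀a(2L − a)/(2EI) = 1402/EI
  UDL 26.5: wL⁴/(8EI) = 62073/EI
  δ_0 = 63474/EI
Flexibility coefficient — unit upward force at B: δ_{BB} = L³/(3EI) = 533.9/EI.
With EI = 75000 kip·ft²: δ_0 = 0.84632 ft and δ_{BB} = 0.007118 ft/kip.
Compatibility — the beam at B must follow the support down by 0.03333 ft: δ_0 − R_B·δ_{BB} = 0.03333, so R_B = (0.84632 − 0.03333)/0.007118 = 114.2 kip.

R_B = 114.2 kip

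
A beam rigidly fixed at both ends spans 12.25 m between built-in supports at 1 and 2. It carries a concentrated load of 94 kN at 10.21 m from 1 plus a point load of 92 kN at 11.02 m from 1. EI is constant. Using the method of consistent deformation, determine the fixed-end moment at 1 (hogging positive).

M_1 = 36.84 kN·m

Release both end moments; the primary structure is a simply-supported span 12 with redundants M_1 and M_2.
On the primary (simply-supported) span, the end slopes from the loading are:
  at 1: point load 94 at a = 10.21: Pab(L + b)/(6LEI) = 380.7/EI
  at 2: point load 94 at a = 10.21: Pab(L + a)/(6LEI) = 598.3/EI
  at 1: point load 92 at a = 11.02: Pab(L + b)/(6LEI) = 228.7/EI
  at 2: point load 92 at a = 11.02: Pab(L + a)/(6LEI) = 394.8/EI
  θ_10 = 609.4/EI,  θ_20 = 993.1/EI
Flexibility coefficients: a unit moment at one end gives L/(3EI) there and L/(6EI) at the far end, so f₁₁ = f₂₂ = 4.083/EI and f₁₂ = f₂₁ = 2.042/EI.
Compatibility — zero rotation at each built-in end:
  4.083 M_1 + 2.042 M_2 = 609.4
  2.042 M_1 + 4.083 M_2 = 993.1
Solving the pair gives M_1 = 36.84 kN·m and M_2 = 224.8 kN·m (hogging).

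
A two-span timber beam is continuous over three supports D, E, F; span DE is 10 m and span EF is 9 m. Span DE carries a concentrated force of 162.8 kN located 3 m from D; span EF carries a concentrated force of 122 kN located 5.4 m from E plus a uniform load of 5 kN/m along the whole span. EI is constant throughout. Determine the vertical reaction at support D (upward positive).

Take M_E as the redundant. Released structure: two simple spans DE and EF with a hinge at E.
End slopes at the hinge E, treating each span as simply supported:
  span DE: point load 162.8 at a = 3: Pab(L + a)/(6LEI) = 740.7/EI
  span EF: point load 122 at a = 5.4: Pab(L + b)/(6LEI) = 553.4/EI
  span EF: UDL 5: wL³/(24EI) = 151.9/EI
  relative rotation θ_0 = (740.7 + 705.3)/EI = 1446/EI
A unit hogging moment at E produces rotation L₁/(3EI) + L₂/(3EI) = 6.333/EI.
Compatibility: M_E·(L₁+L₂)/(3EI) = θ_0, giving M_E = 228.3 kN·m (hogging).
Span DE, ΣM about D with M_E applied at E: R_E^{DE}·10 = 488.4 + 228.3, so R_E^{DE} = 71.67 kN and R_D = 162.8 − 71.67 = 91.13 kN.

R_D = 91.13 kN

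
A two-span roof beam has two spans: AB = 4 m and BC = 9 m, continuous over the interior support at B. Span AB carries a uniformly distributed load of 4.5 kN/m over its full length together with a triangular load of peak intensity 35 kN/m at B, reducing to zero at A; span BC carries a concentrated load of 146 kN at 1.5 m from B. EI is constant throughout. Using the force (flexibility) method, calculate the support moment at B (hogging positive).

Release continuity at B by inserting a hinge; the redundant is the internal moment M_B. The primary structure is two simply-supported spans AB and BC.
End slopes at the hinge B, treating each span as simply supported:
  span AB: UDL 4.5: wL³/(24EI) = 12/EI
  span AB: triangular load, peak 35: w₀L³/(45EI) = 49.78/EI
  span BC: point load 146 at a = 1.5: Pab(L + b)/(6LEI) = 501.9/EI
  relative rotation θ_0 = (61.78 + 501.9)/EI = 563.7/EI
A unit hogging moment at B produces rotation L₁/(3EI) + L₂/(3EI) = 4.333/EI.
Slope continuity at B: θ_0 = M_B·4.333/EI, so M_B = 563.7/4.333 = 130.1 kN·m (hogging).

M_B = 130.1 kN·m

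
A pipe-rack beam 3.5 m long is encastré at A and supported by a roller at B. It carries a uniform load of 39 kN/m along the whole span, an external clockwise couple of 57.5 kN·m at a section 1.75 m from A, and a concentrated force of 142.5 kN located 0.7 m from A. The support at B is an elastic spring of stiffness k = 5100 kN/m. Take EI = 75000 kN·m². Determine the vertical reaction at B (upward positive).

Release the roller at B. Primary structure: cantilever fixed at A.
Downward deflection at the released point B due to the loads:
  UDL 39: wL⁴/(8EI) = 731.6/EI
  clockwise couple 57.5 at a = 1.75: M₀a(2L − a)/(2EI) = 264.1/EI
  point load 142.5 at a = 0.7: Pa²(3L − a)/(6EI) = 114/EI
  δ_0 = 1110/EI
Tip deflection under a unit load at B: L³/(3EI) = 14.29/EI.
With EI = 75000 kN·m²: δ_0 = 0.014797 m and δ_{BB} = 0.000191 m/kN.
Compatibility — the spring shortens by R_B/k under the reaction it provides: δ_0 − R_B·δ_{BB} = R_B/k. With 1/k = 0.000196 m/kN, R_B = δ_0 / (δ_{BB} + 1/k) = 0.014797 / (0.000191 + 0.000196) = 38.27 kN.

R_B = 38.27 kN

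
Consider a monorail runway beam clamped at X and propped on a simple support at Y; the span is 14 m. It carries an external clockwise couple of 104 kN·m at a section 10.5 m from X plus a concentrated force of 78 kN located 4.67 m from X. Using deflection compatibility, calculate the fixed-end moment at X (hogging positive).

M_X = 160 kN·m

Release the roller at Y. Primary structure: cantilever fixed at X.
Free-end deflection of the primary structure under the applied loading (downward +):
  clockwise couple 104 at a = 10.5: M₀a(2L − a)/(2EI) = 9555/EI
  point load 78 at a = 4.67: Pa²(3L − a)/(6EI) = 10584/EI
  δ_0 = 20139/EI
Flexibility coefficient — unit upward force at Y: δ_{YY} = L³/(3EI) = 914.7/EI.
The prop prevents deflection at Y: R_Y = δ_0/δ_{YY} = 20139/914.7 = 22.02 kN.
Moment equilibrium about X: M_X = Σ(load moments about X) − R_Y·L = 468.3 − 22.02×14 = 160 kN·m.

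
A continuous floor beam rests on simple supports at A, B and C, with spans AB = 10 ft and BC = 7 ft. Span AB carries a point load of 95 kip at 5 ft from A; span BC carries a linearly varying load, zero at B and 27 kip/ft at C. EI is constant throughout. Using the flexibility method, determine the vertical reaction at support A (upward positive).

R_A = 33.84 kip

Insert a hinge at B; M_B is the redundant, and each span becomes simply supported.
End slopes at the hinge B, treating each span as simply supported:
  span AB: point load 95 at a = 5: Pab(L + a)/(6LEI) = 593.8/EI
  span BC: triangular load, peak 27: 7w₀L³/(360EI) = 180.1/EI
  relative rotation θ_0 = (593.8 + 180.1)/EI = 773.8/EI
A unit hogging moment at B produces rotation L₁/(3EI) + L₂/(3EI) = 5.667/EI.
Compatibility: M_B·(L₁+L₂)/(3EI) = θ_0, giving M_B = 136.6 kip·ft (hogging).
Span AB, ΣM about A with M_B applied at B: R_B^{AB}·10 = 475 + 136.6, so R_B^{AB} = 61.16 kip and R_A = 95 − 61.16 = 33.84 kip.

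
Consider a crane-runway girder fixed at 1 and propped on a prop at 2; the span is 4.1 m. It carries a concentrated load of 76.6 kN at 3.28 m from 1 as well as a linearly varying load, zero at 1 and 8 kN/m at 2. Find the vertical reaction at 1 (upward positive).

R_1 = 30.05 kN

Remove the prop at 2; the released (primary) structure is a cantilever built in at 1.
Deflection at 2 on the released cantilever, summing each load's contribution:
  point load 76.6 at a = 3.28: Pa²(3L − a)/(6EI) = 1239/EI
  triangular load, peak 8 at the free end: 11w₀L⁴/(120EI) = 207.2/EI
  δ_0 = 1446/EI
Tip deflection under a unit load at 2: L³/(3EI) = 22.97/EI.
The prop prevents deflection at 2: R_2 = δ_0/δ_{22} = 1446/22.97 = 62.95 kN.
Vertical equilibrium: R_1 = ΣP − R_2 = 93 − 62.95 = 30.05 kN.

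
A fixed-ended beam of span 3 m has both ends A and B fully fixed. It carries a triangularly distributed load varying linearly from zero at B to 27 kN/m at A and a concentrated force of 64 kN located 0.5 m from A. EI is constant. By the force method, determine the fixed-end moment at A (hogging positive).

M_A = 34.37 kN·m

Take the two fixed-end moments M_A, M_B as redundants; the released structure is the simple span AB.
End rotations of the released simple span under the applied load (×1/EI):
  at A: triangular load, peak 27: w₀L³/(45EI) = 16.2/EI
  at B: triangular load, peak 27: 7w₀L³/(360EI) = 14.18/EI
  at A: point load 64 at a = 0.5: Pab(L + b)/(6LEI) = 24.44/EI
  at B: point load 64 at a = 0.5: Pab(L + a)/(6LEI) = 15.56/EI
  θ_A0 = 40.64/EI,  θ_B0 = 29.73/EI
Flexibility coefficients: a unit moment at one end gives L/(3EI) there and L/(6EI) at the far end, so f₁₁ = f₂₂ = 1/EI and f₁₂ = f₂₁ = 0.5/EI.
Compatibility — zero rotation at each built-in end:
  1 M_A + 0.5 M_B = 40.64
  0.5 M_A + 1 M_B = 29.73
Solving the pair gives M_A = 34.37 kN·m and M_B = 12.54 kN·m (hogging).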